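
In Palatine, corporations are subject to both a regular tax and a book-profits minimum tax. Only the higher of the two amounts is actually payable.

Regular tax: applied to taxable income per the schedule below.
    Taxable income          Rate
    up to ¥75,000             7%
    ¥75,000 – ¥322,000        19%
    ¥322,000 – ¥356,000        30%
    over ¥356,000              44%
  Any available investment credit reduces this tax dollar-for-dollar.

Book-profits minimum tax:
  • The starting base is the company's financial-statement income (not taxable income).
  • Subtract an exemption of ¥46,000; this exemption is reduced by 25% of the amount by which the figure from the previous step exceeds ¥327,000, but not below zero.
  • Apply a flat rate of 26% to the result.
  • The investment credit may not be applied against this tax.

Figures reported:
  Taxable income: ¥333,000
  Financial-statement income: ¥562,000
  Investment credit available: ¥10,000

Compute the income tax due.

Regular tax:
  ¥75,000 × 7% = ¥5,250
  ¥247,000 × 19% = ¥46,930
  ¥11,000 × 30% = ¥3,300
  → ¥55,480
  Less investment credit ¥10,000 → ¥45,480

Book-profits minimum tax:
  Base (financial-statement income): ¥562,000
  Exemption: 25% × (¥562,000 − ¥327,000) = ¥58,750 ≥ ¥46,000, so the exemption is fully phased out
  Base: ¥562,000 − ¥0 = ¥562,000
  ¥562,000 × 26% = ¥146,120

¥146,120 > ¥45,480, so the book-profits minimum tax is the binding amount.

¥146,120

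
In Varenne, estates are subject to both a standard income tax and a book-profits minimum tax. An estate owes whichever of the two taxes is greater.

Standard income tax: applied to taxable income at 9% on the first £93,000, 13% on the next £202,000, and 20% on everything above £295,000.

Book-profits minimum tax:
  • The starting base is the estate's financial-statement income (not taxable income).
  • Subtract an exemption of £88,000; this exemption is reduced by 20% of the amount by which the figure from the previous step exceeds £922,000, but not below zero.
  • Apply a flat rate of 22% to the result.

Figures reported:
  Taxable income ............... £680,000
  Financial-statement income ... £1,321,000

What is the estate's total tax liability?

Standard income tax:
  £93,000 × 9% = £8,370
  £202,000 × 13% = £26,260
  £385,000 × 20% = £77,000
  → £111,630

Book-profits minimum tax:
  Base (financial-statement income): £1,321,000
  Exemption: £88,000 − 20% × (£1,321,000 − £922,000) = £88,000 − £79,800 = £8,200
  Base: £1,321,000 − £8,200 = £1,312,800
  £1,312,800 × 22% = £288,816

£288,816 > £111,630, so the book-profits minimum tax is the binding amount.

£288,816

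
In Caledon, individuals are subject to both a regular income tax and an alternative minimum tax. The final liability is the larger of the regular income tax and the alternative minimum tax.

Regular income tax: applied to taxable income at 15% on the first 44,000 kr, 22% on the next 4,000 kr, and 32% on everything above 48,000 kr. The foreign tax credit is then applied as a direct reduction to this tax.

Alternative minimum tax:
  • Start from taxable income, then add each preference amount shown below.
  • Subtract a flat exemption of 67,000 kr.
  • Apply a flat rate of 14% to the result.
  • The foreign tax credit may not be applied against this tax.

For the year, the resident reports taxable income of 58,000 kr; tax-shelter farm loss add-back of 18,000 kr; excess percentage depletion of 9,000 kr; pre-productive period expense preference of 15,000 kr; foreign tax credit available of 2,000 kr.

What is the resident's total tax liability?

Regular income tax:
  44,000 kr × 15% = 6,600 kr
  4,000 kr × 22% = 880 kr
  10,000 kr × 32% = 3,200 kr
  → 10,680 kr
  Less foreign tax credit 2,000 kr → 8,680 kr

Alternative minimum tax:
  Adjusted income: 58,000 kr + 18,000 kr + 9,000 kr + 15,000 kr = 100,000 kr
  Less exemption 67,000 kr → base 33,000 kr
  33,000 kr × 14% = 4,620 kr

8,680 kr > 4,620 kr, so the regular income tax governs.

8,680 kr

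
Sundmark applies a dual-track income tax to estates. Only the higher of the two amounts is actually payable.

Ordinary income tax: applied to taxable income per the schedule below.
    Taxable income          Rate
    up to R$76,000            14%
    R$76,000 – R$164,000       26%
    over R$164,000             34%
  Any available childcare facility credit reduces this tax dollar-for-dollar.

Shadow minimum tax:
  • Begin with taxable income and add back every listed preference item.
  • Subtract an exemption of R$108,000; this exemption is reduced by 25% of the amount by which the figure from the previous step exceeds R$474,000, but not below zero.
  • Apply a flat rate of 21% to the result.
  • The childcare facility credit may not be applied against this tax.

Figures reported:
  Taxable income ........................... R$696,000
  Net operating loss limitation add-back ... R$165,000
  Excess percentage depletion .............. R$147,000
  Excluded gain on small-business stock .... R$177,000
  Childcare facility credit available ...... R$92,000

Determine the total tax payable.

Shadow minimum tax:
  Adjusted income: R$696,000 + R$165,000 + R$147,000 + R$177,000 = R$1,185,000
  Exemption: 25% × (R$1,185,000 − R$474,000) = R$177,750 ≥ R$108,000, so the exemption is fully phased out
  Base: R$1,185,000 − R$0 = R$1,185,000
  R$1,185,000 × 21% = R$248,850

Ordinary income tax:
  R$76,000 × 14% = R$10,640
  R$88,000 × 26% = R$22,880
  R$532,000 × 34% = R$180,880
  → R$214,400
  Less childcare facility credit R$92,000 → R$122,400

R$248,850 > R$122,400, so the shadow minimum tax is the binding amount.

R$248,850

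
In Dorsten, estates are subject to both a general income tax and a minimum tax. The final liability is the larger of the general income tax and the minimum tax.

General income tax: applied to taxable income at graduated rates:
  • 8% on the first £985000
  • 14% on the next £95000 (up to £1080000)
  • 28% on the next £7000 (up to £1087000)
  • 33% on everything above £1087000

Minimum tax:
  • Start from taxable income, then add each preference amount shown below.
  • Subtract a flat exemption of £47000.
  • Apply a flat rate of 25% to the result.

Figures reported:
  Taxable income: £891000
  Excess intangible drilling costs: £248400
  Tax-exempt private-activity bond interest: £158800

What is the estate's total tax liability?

Minimum tax:
  Adjusted income: £891000 + £248400 + £158800 = £1298200
  Less exemption £47000 → base £1251200
  £1251200 × 25% = £312800

General income tax:
  £891000 × 8% = £71280

£312800 > £71280, so the minimum tax is the binding amount.

£312800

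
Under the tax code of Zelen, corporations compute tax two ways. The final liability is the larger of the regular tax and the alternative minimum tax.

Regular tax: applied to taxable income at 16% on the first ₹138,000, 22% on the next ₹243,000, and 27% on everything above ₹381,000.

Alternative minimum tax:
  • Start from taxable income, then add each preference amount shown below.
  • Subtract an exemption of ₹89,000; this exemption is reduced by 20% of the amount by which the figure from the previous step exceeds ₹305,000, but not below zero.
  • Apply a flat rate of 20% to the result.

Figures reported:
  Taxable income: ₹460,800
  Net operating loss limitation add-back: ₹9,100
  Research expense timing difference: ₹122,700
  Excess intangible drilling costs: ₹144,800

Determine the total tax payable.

Alternative minimum tax:
  Adjusted income: ₹460,800 + ₹9,100 + ₹122,700 + ₹144,800 = ₹737,400
  Exemption: ₹89,000 − 20% × (₹737,400 − ₹305,000) = ₹89,000 − ₹86,480 = ₹2,520
  Base: ₹737,400 − ₹2,520 = ₹734,880
  ₹734,880 × 20% = ₹146,976

Regular tax:
  ₹138,000 × 16% = ₹22,080
  ₹243,000 × 22% = ₹53,460
  ₹79,800 × 27% = ₹21,546
  → ₹97,086

₹146,976 > ₹97,086, so the alternative minimum tax is the binding amount.

₹146,976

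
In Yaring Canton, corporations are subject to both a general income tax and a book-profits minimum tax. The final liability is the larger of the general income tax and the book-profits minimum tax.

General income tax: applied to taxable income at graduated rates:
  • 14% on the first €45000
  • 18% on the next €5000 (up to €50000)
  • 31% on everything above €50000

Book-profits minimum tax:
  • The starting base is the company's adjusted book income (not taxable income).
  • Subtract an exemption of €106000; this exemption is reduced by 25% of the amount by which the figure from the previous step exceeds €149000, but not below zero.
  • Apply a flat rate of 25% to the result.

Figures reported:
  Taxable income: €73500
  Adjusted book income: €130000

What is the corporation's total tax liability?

Book-profits minimum tax:
  Base (adjusted book income): €130000
  Exemption: €130000 ≤ €149000, so full €106000 applies
  Base: €130000 − €106000 = €24000
  €24000 × 25% = €6000

General income tax:
  €45000 × 14% = €6300
  €5000 × 18% = €900
  €23500 × 31% = €7285
  → €14485

€14485 > €6000, so the general income tax governs.

€14485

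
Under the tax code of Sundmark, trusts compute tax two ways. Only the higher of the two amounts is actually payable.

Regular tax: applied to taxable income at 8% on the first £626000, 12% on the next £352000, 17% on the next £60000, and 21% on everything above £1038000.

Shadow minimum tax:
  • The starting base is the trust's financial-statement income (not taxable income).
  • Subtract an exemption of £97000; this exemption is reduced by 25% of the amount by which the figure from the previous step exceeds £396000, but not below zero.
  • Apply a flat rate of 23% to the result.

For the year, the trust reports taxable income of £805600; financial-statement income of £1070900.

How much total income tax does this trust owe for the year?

Shadow minimum tax:
  Base (financial-statement income): £1070900
  Exemption: 25% × (£1070900 − £396000) = £168725 ≥ £97000, so the exemption is fully phased out
  Base: £1070900 − £0 = £1070900
  £1070900 × 23% = £246307

Regular tax:
  £626000 × 8% = £50080
  £179600 × 12% = £21552
  → £71632

£246307 > £71632, so the shadow minimum tax is the binding amount.

£246307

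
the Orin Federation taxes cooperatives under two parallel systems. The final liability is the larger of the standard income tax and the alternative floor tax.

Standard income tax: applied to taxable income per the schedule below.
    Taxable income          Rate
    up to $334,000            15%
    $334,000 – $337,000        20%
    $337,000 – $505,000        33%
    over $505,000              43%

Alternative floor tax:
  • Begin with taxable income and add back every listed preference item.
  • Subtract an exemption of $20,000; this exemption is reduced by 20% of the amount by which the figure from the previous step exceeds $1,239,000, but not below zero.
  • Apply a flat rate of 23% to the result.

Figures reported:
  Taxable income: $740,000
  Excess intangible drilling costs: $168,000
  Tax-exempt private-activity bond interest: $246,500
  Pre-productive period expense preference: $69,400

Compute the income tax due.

$276,897

Alternative floor tax:
  Adjusted income: $740,000 + $168,000 + $246,500 + $69,400 = $1,223,900
  Exemption: $1,223,900 ≤ $1,239,000, so full $20,000 applies
  Base: $1,223,900 − $20,000 = $1,203,900
  $1,203,900 × 23% = $276,897

Standard income tax:
  $334,000 × 15% = $50,100
  $3,000 × 20% = $600
  $168,000 × 33% = $55,440
  $235,000 × 43% = $101,050
  → $207,190

$276,897 > $207,190, so the alternative floor tax is the binding amount.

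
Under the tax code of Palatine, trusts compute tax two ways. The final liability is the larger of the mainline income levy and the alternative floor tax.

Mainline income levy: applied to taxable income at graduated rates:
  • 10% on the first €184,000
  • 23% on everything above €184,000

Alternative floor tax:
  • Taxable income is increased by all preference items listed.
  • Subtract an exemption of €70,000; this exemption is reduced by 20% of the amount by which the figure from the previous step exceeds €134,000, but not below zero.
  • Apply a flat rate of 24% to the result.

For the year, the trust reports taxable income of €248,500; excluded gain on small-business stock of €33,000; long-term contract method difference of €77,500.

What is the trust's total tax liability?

Alternative floor tax:
  Adjusted income: €248,500 + €33,000 + €77,500 = €359,000
  Exemption: €70,000 − 20% × (€359,000 − €134,000) = €70,000 − €45,000 = €25,000
  Base: €359,000 − €25,000 = €334,000
  €334,000 × 24% = €80,160

Mainline income levy:
  €184,000 × 10% = €18,400
  €64,500 × 23% = €14,835
  → €33,235

€80,160 > €33,235, so the alternative floor tax is the binding amount.

€80,160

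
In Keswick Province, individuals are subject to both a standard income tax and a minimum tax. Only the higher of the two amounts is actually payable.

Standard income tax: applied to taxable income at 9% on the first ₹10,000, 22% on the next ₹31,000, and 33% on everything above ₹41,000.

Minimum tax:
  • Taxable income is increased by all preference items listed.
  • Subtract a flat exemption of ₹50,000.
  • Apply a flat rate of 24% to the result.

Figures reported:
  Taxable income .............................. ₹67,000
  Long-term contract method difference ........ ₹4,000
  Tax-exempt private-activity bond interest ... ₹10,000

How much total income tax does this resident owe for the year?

₹16,300

Standard income tax:
  ₹10,000 × 9% = ₹900
  ₹31,000 × 22% = ₹6,820
  ₹26,000 × 33% = ₹8,580
  → ₹16,300

Minimum tax:
  Adjusted income: ₹67,000 + ₹4,000 + ₹10,000 = ₹81,000
  Less exemption ₹50,000 → base ₹31,000
  ₹31,000 × 24% = ₹7,440

₹16,300 > ₹7,440, so the standard income tax governs.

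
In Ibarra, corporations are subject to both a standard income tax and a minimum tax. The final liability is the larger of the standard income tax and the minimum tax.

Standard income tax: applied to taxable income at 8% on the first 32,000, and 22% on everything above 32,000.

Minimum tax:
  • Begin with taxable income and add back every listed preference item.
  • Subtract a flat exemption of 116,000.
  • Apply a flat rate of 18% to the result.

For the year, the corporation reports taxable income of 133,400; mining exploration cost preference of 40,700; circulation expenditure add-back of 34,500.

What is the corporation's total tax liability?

Minimum tax:
  Adjusted income: 133,400 + 40,700 + 34,500 = 208,600
  Less exemption 116,000 → base 92,600
  92,600 × 18% = 16,668

Standard income tax:
  32,000 × 8% = 2,560
  101,400 × 22% = 22,308
  → 24,868

24,868 > 16,668, so the standard income tax governs.

24,868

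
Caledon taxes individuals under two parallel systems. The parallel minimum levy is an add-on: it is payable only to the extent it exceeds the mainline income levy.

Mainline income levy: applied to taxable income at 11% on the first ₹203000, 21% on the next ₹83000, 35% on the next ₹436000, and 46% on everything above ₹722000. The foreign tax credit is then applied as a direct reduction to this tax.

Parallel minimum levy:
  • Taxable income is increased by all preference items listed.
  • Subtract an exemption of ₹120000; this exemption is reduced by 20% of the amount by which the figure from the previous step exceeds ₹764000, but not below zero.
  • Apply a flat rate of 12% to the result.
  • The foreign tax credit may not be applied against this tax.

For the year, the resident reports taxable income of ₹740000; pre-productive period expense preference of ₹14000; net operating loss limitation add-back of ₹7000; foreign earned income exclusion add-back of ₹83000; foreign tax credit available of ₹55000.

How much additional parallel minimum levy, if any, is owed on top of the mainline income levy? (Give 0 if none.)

Mainline income levy:
  ₹203000 × 11% = ₹22330
  ₹83000 × 21% = ₹17430
  ₹436000 × 35% = ₹152600
  ₹18000 × 46% = ₹8280
  → ₹200640
  Less foreign tax credit ₹55000 → ₹145640

Parallel minimum levy:
  Adjusted income: ₹740000 + ₹14000 + ₹7000 + ₹83000 = ₹844000
  Exemption: ₹120000 − 20% × (₹844000 − ₹764000) = ₹120000 − ₹16000 = ₹104000
  Base: ₹844000 − ₹104000 = ₹740000
  ₹740000 × 12% = ₹88800

₹88800 ≤ ₹145640, so no add-on is due.

₹0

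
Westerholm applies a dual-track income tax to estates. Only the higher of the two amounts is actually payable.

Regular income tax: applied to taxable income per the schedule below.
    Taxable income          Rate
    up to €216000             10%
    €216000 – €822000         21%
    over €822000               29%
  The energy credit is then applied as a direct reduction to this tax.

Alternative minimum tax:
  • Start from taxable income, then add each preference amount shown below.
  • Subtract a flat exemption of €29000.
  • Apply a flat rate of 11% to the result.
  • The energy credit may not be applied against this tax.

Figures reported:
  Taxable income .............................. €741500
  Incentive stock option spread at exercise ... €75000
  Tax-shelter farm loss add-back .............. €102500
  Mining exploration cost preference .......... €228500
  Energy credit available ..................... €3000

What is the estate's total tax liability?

Alternative minimum tax:
  Adjusted income: €741500 + €75000 + €102500 + €228500 = €1147500
  Less exemption €29000 → base €1118500
  €1118500 × 11% = €123035

Regular income tax:
  €216000 × 10% = €21600
  €525500 × 21% = €110355
  → €131955
  Less energy credit €3000 → €128955

€128955 > €123035, so the regular income tax governs.

€128955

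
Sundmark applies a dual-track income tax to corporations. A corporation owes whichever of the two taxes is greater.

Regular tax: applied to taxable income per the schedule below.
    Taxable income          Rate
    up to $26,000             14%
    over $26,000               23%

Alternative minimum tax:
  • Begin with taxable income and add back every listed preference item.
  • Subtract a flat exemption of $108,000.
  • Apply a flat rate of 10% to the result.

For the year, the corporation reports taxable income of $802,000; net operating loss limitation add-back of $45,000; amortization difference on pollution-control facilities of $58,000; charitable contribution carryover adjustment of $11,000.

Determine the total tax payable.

$182,120

Regular tax:
  $26,000 × 14% = $3,640
  $776,000 × 23% = $178,480
  → $182,120

Alternative minimum tax:
  Adjusted income: $802,000 + $45,000 + $58,000 + $11,000 = $916,000
  Less exemption $108,000 → base $808,000
  $808,000 × 10% = $80,800

$182,120 > $80,800, so the regular tax governs.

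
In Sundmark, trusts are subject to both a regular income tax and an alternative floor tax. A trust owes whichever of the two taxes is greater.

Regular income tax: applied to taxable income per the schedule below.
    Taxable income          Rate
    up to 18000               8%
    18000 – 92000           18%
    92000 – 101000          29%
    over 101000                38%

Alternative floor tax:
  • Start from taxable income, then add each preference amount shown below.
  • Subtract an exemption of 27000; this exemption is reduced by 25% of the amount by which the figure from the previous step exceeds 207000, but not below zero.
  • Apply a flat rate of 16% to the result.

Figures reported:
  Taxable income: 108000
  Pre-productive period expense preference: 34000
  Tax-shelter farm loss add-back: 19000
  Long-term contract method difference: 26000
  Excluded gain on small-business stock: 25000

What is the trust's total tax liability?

Regular income tax:
  18000 × 8% = 1440
  74000 × 18% = 13320
  9000 × 29% = 2610
  7000 × 38% = 2660
  → 20030

Alternative floor tax:
  Adjusted income: 108000 + 34000 + 19000 + 26000 + 25000 = 212000
  Exemption: 27000 − 25% × (212000 − 207000) = 27000 − 1250 = 25750
  Base: 212000 − 25750 = 186250
  186250 × 16% = 29800

29800 > 20030, so the alternative floor tax is the binding amount.

29800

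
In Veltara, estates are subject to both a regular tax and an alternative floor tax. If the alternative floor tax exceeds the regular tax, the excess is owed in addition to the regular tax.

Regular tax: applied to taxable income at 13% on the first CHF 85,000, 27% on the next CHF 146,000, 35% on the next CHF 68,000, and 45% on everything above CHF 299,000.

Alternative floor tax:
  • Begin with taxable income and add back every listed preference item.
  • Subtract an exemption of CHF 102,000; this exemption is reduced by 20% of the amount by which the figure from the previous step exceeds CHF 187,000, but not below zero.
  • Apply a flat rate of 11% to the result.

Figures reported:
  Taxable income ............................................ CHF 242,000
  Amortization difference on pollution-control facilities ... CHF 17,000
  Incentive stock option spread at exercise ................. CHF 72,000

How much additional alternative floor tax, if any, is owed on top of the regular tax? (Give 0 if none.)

Alternative floor tax:
  Adjusted income: CHF 242,000 + CHF 17,000 + CHF 72,000 = CHF 331,000
  Exemption: CHF 102,000 − 20% × (CHF 331,000 − CHF 187,000) = CHF 102,000 − CHF 28,800 = CHF 73,200
  Base: CHF 331,000 − CHF 73,200 = CHF 257,800
  CHF 257,800 × 11% = CHF 28,358

Regular tax:
  CHF 85,000 × 13% = CHF 11,050
  CHF 146,000 × 27% = CHF 39,420
  CHF 11,000 × 35% = CHF 3,850
  → CHF 54,320

CHF 28,358 ≤ CHF 54,320, so no add-on is due.

CHF 0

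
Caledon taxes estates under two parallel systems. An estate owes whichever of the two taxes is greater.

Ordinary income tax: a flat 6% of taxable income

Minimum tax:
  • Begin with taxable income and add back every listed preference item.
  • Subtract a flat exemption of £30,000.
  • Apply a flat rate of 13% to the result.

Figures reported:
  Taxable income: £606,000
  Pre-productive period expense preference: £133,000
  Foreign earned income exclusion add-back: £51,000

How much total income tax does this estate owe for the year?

£98,800

Minimum tax:
  Adjusted income: £606,000 + £133,000 + £51,000 = £790,000
  Less exemption £30,000 → base £760,000
  £760,000 × 13% = £98,800

Ordinary income tax:
  £606,000 × 6% = £36,360

£98,800 > £36,360, so the minimum tax is the binding amount.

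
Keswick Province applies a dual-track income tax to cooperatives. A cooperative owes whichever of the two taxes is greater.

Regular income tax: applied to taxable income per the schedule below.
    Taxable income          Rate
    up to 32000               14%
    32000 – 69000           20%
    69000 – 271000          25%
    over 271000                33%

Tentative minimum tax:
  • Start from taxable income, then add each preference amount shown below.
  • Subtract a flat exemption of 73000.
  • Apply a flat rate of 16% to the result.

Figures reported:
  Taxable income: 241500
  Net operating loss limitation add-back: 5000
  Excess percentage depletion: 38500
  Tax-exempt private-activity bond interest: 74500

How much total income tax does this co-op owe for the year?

55005

Regular income tax:
  32000 × 14% = 4480
  37000 × 20% = 7400
  172500 × 25% = 43125
  → 55005

Tentative minimum tax:
  Adjusted income: 241500 + 5000 + 38500 + 74500 = 359500
  Less exemption 73000 → base 286500
  286500 × 16% = 45840

55005 > 45840, so the regular income tax governs.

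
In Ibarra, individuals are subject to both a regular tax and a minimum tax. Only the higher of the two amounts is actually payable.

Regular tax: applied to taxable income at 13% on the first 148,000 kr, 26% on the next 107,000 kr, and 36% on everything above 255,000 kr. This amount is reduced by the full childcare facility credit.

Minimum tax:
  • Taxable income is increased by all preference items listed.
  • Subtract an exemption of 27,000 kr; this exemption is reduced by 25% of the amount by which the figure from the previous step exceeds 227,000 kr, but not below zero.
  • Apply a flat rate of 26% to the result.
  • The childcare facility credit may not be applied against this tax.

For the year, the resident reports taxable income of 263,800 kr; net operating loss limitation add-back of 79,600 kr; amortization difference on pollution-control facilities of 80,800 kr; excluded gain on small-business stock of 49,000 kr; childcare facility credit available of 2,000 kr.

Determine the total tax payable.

Minimum tax:
  Adjusted income: 263,800 kr + 79,600 kr + 80,800 kr + 49,000 kr = 473,200 kr
  Exemption: 25% × (473,200 kr − 227,000 kr) = 61,550 kr ≥ 27,000 kr, so the exemption is fully phased out
  Base: 473,200 kr − 0 kr = 473,200 kr
  473,200 kr × 26% = 123,032 kr

Regular tax:
  148,000 kr × 13% = 19,240 kr
  107,000 kr × 26% = 27,820 kr
  8,800 kr × 36% = 3,168 kr
  → 50,228 kr
  Less childcare facility credit 2,000 kr → 48,228 kr

123,032 kr > 48,228 kr, so the minimum tax is the binding amount.

123,032 kr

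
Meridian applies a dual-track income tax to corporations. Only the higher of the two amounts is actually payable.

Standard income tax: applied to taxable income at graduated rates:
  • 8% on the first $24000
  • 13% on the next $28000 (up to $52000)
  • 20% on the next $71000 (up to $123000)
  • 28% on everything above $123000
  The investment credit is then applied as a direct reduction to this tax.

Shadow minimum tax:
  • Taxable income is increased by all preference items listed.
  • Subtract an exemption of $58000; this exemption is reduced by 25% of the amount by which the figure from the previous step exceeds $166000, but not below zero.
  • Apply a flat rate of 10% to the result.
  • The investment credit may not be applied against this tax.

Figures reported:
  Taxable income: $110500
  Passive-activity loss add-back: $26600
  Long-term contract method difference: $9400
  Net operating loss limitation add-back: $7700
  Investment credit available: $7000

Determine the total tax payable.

Standard income tax:
  $24000 × 8% = $1920
  $28000 × 13% = $3640
  $58500 × 20% = $11700
  → $17260
  Less investment credit $7000 → $10260

Shadow minimum tax:
  Adjusted income: $110500 + $26600 + $9400 + $7700 = $154200
  Exemption: $154200 ≤ $166000, so full $58000 applies
  Base: $154200 − $58000 = $96200
  $96200 × 10% = $9620

$10260 > $9620, so the standard income tax governs.

$10260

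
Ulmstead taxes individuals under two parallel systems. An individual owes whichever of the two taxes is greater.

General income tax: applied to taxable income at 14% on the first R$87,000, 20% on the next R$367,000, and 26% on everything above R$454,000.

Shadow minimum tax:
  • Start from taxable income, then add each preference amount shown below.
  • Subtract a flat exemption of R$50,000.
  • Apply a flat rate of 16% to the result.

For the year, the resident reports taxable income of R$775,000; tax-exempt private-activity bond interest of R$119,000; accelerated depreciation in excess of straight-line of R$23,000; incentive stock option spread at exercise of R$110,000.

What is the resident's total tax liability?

R$169,040

General income tax:
  R$87,000 × 14% = R$12,180
  R$367,000 × 20% = R$73,400
  R$321,000 × 26% = R$83,460
  → R$169,040

Shadow minimum tax:
  Adjusted income: R$775,000 + R$119,000 + R$23,000 + R$110,000 = R$1,027,000
  Less exemption R$50,000 → base R$977,000
  R$977,000 × 16% = R$156,320

R$169,040 > R$156,320, so the general income tax governs.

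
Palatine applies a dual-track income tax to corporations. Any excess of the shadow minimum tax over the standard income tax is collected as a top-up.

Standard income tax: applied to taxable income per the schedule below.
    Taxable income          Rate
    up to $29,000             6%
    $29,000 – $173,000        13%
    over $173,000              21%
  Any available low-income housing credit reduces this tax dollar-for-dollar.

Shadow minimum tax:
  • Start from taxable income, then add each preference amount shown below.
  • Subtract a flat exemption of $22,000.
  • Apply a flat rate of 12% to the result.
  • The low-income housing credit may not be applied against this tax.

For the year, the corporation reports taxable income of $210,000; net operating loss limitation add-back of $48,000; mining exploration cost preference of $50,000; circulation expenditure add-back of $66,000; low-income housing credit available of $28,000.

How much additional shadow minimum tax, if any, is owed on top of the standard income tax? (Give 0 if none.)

$42,010

Standard income tax:
  $29,000 × 6% = $1,740
  $144,000 × 13% = $18,720
  $37,000 × 21% = $7,770
  → $28,230
  Less low-income housing credit $28,000 → $230

Shadow minimum tax:
  Adjusted income: $210,000 + $48,000 + $50,000 + $66,000 = $374,000
  Less exemption $22,000 → base $352,000
  $352,000 × 12% = $42,240

Excess of shadow minimum tax over standard income tax: $42,240 − $230 = $42,010.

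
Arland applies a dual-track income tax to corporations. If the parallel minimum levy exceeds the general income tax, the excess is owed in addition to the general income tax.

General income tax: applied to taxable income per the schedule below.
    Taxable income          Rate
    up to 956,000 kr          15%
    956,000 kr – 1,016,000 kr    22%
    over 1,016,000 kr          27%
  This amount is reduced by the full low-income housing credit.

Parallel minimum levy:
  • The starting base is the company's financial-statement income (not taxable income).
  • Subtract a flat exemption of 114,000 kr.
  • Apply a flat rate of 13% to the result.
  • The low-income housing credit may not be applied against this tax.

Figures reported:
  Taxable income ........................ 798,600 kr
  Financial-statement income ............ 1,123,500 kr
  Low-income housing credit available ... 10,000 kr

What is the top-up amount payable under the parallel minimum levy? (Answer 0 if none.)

General income tax:
  798,600 kr × 15% = 119,790 kr
  Less low-income housing credit 10,000 kr → 109,790 kr

Parallel minimum levy:
  Base (financial-statement income): 1,123,500 kr
  Less exemption 114,000 kr → base 1,009,500 kr
  1,009,500 kr × 13% = 131,235 kr

Excess of parallel minimum levy over general income tax: 131,235 kr − 109,790 kr = 21,445 kr.

21,445 kr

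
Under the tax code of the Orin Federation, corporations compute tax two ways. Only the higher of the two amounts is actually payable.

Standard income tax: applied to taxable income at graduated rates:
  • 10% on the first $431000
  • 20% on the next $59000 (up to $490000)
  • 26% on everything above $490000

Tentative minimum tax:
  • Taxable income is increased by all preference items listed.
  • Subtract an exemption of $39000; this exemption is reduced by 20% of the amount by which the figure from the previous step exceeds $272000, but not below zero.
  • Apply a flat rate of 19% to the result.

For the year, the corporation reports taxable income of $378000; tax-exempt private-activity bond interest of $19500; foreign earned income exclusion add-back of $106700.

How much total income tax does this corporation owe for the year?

Standard income tax:
  $378000 × 10% = $37800

Tentative minimum tax:
  Adjusted income: $378000 + $19500 + $106700 = $504200
  Exemption: 20% × ($504200 − $272000) = $46440 ≥ $39000, so the exemption is fully phased out
  Base: $504200 − $0 = $504200
  $504200 × 19% = $95798

$95798 > $37800, so the tentative minimum tax is the binding amount.

$95798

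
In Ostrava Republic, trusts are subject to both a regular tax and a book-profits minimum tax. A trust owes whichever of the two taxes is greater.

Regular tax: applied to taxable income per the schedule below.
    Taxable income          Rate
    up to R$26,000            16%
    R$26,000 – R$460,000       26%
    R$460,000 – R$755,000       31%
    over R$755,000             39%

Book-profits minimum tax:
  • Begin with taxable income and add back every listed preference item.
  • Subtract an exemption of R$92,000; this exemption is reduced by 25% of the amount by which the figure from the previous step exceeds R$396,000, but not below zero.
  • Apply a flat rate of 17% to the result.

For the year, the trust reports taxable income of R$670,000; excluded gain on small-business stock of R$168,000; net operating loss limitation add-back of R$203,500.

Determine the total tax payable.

R$182,100

Regular tax:
  R$26,000 × 16% = R$4,160
  R$434,000 × 26% = R$112,840
  R$210,000 × 31% = R$65,100
  → R$182,100

Book-profits minimum tax:
  Adjusted income: R$670,000 + R$168,000 + R$203,500 = R$1,041,500
  Exemption: 25% × (R$1,041,500 − R$396,000) = R$161,375 ≥ R$92,000, so the exemption is fully phased out
  Base: R$1,041,500 − R$0 = R$1,041,500
  R$1,041,500 × 17% = R$177,055

R$182,100 > R$177,055, so the regular tax governs.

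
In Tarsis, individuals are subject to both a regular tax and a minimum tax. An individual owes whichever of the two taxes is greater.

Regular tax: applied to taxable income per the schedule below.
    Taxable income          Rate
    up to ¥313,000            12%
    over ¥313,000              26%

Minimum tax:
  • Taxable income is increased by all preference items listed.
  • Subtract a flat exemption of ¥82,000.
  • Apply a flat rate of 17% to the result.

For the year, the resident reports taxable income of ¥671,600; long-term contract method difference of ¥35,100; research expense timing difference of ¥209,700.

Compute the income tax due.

¥141,848

Regular tax:
  ¥313,000 × 12% = ¥37,560
  ¥358,600 × 26% = ¥93,236
  → ¥130,796

Minimum tax:
  Adjusted income: ¥671,600 + ¥35,100 + ¥209,700 = ¥916,400
  Less exemption ¥82,000 → base ¥834,400
  ¥834,400 × 17% = ¥141,848

¥141,848 > ¥130,796, so the minimum tax is the binding amount.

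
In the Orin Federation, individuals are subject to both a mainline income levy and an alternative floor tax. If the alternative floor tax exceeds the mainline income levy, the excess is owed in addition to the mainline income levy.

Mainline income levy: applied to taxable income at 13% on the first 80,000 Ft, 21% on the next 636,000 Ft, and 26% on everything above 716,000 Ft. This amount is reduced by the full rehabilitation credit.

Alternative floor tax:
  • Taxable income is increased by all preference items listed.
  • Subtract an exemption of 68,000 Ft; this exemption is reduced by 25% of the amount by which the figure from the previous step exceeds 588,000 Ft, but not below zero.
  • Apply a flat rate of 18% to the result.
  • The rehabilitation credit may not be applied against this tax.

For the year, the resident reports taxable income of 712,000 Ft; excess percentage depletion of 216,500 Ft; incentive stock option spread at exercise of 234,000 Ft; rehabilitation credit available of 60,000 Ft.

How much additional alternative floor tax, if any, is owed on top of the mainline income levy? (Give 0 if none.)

126,130 Ft

Alternative floor tax:
  Adjusted income: 712,000 Ft + 216,500 Ft + 234,000 Ft = 1,162,500 Ft
  Exemption: 25% × (1,162,500 Ft − 588,000 Ft) = 143,625 Ft ≥ 68,000 Ft, so the exemption is fully phased out
  Base: 1,162,500 Ft − 0 Ft = 1,162,500 Ft
  1,162,500 Ft × 18% = 209,250 Ft

Mainline income levy:
  80,000 Ft × 13% = 10,400 Ft
  632,000 Ft × 21% = 132,720 Ft
  → 143,120 Ft
  Less rehabilitation credit 60,000 Ft → 83,120 Ft

Excess of alternative floor tax over mainline income levy: 209,250 Ft − 83,120 Ft = 126,130 Ft.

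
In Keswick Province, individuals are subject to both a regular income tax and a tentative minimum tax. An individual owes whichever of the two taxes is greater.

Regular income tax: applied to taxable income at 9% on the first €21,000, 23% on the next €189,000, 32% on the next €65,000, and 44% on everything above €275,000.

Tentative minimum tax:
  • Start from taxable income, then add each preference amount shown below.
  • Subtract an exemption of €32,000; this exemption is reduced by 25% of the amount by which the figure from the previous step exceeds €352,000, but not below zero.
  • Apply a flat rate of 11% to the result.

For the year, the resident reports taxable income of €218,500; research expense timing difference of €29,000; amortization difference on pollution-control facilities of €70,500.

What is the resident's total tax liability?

€48,080

Tentative minimum tax:
  Adjusted income: €218,500 + €29,000 + €70,500 = €318,000
  Exemption: €318,000 ≤ €352,000, so full €32,000 applies
  Base: €318,000 − €32,000 = €286,000
  €286,000 × 11% = €31,460

Regular income tax:
  €21,000 × 9% = €1,890
  €189,000 × 23% = €43,470
  €8,500 × 32% = €2,720
  → €48,080

€48,080 > €31,460, so the regular income tax governs.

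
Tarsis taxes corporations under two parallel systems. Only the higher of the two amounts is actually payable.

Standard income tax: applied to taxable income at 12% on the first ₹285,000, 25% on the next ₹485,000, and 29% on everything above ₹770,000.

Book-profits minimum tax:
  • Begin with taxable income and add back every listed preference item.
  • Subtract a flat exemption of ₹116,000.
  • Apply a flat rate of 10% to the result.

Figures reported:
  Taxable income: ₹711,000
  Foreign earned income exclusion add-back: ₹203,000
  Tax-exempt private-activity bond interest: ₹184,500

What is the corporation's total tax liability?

Book-profits minimum tax:
  Adjusted income: ₹711,000 + ₹203,000 + ₹184,500 = ₹1,098,500
  Less exemption ₹116,000 → base ₹982,500
  ₹982,500 × 10% = ₹98,250

Standard income tax:
  ₹285,000 × 12% = ₹34,200
  ₹426,000 × 25% = ₹106,500
  → ₹140,700

₹140,700 > ₹98,250, so the standard income tax governs.

₹140,700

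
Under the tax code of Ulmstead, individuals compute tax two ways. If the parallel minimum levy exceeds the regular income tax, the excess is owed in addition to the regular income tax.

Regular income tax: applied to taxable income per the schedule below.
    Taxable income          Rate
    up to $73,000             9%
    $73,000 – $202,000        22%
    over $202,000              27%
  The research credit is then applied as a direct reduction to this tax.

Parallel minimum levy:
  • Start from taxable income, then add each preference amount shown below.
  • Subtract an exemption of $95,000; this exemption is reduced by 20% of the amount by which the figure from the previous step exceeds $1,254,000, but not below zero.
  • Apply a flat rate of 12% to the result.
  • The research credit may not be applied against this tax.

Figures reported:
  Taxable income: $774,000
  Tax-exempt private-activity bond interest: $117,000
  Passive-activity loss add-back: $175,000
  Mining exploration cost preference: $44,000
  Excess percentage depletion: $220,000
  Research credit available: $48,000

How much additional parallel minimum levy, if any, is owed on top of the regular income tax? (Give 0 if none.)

Regular income tax:
  $73,000 × 9% = $6,570
  $129,000 × 22% = $28,380
  $572,000 × 27% = $154,440
  → $189,390
  Less research credit $48,000 → $141,390

Parallel minimum levy:
  Adjusted income: $774,000 + $117,000 + $175,000 + $44,000 + $220,000 = $1,330,000
  Exemption: $95,000 − 20% × ($1,330,000 − $1,254,000) = $95,000 − $15,200 = $79,800
  Base: $1,330,000 − $79,800 = $1,250,200
  $1,250,200 × 12% = $150,024

Excess of parallel minimum levy over regular income tax: $150,024 − $141,390 = $8,634.

$8,634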